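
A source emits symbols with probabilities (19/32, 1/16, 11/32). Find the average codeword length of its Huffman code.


Huffman construction (repeatedly merge the two least-probable nodes; each merge adds 1 bit to every symbol beneath it): 1/16 + 11/32 = 13/32; 13/32 + 19/32 = 1. Resulting codeword lengths (in the order the probabilities were given): (1, 2, 2). L_avg = sum(p_i * l_i) = 19/32*1 + 1/16*2 + 11/32*2 = 45/32 = 1.4062

1.4062 bits


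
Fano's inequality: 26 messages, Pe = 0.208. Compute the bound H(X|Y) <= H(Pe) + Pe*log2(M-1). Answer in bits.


H(Pe) = -Pe*log2(Pe) - (1-Pe)*log2(1-Pe) = -0.208*log2(0.208) - 0.792*log2(0.792) = 0.471192 + 0.266451 = 0.7376. Pe*log2(M-1) = 0.208*log2(25) = 0.965922. Bound = H(Pe) + Pe*log2(M-1) = 0.471192 + 0.266451 + 0.965922 = 1.7036

1.7036 bits


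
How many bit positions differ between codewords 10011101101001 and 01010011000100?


Count differing positions: ^ ^ . . ^ ^ ^ . ^ . ^ ^ . ^ = 9 differences

9


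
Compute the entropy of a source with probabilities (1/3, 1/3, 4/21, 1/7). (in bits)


H = -sum(p_i * log2(p_i)). Terms: -(1/3)*log2(1/3) = 0.528321; -(1/3)*log2(1/3) = 0.528321; -(4/21)*log2(4/21) = 0.455680; -(1/7)*log2(1/7) = 0.401051. H = 0.528321 + 0.528321 + 0.455680 + 0.401051 = 1.9134

1.9134 bits


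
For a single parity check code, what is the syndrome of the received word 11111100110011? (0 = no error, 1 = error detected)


Syndrome = XOR of all bits = 1 XOR 1 XOR 1 XOR 1 XOR 1 XOR 1 XOR 0 XOR 0 XOR 1 XOR 1 XOR 0 XOR 0 XOR 1 XOR 1 = 0

0


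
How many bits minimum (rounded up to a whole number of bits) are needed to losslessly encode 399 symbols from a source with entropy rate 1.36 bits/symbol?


Minimum bits >= n * H = 399 * 1.36 = 542.64, rounded up to a whole number of bits = 543

543 bits


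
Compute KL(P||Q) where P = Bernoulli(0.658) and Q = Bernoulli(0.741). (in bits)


KL = p*log2(p/q) + (1-p)*log2((1-p)/(1-q)) = 0.658*log2(0.658/0.741) + 0.342*log2(0.342/0.259) = 0.0244

0.0244 bits


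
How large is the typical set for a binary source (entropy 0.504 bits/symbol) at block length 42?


log2|A_typical| = nH = 42 * 0.504 = 21.168, so |A_typical| ~ 2^21.168 = 2.356e+06

2.356e+06


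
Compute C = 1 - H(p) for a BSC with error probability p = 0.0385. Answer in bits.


H(p) = -p*log2(p) - (1-p)*log2(1-p) = -0.0385*log2(0.0385) - 0.9615*log2(0.9615) = 0.180911 + 0.054461 = 0.2354. C = 1 - H(p) = 1 - 0.2354 = 0.7646

0.7646 bits


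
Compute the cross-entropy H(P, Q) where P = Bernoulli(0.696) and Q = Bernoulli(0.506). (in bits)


H(P,Q) = -p*log2(q) - (1-p)*log2(1-q). -0.696*log2(0.506) = 0.684022; -0.304*log2(0.494) = 0.309295. H(P,Q) = 0.684022 + 0.309295 = 0.9933

0.9933 bits


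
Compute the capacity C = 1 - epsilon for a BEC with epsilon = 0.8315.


C = 1 - epsilon = 1 - 0.8315 = 0.1685

0.1685 bits


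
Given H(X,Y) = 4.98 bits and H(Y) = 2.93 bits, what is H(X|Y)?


H(X|Y) = H(X,Y) - H(Y) = 4.98 - 2.93 = 2.05

2.05 bits


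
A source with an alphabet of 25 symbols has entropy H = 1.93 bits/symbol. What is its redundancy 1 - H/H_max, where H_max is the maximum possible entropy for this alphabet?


H_max = log2(K) = log2(25) = 4.6439 bits/symbol. Redundancy = 1 - H/H_max = 1 - 1.93/4.6439 = 1 - 0.4156 = 0.5844

0.5844


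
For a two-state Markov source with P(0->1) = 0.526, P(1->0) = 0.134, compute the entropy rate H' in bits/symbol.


Stationary distribution: pi_0 = p10/(p01+p10) = 0.203, pi_1 = 0.797. Entropy rate H' = pi_0*H(p01) + pi_1*H(p10) = 0.203*0.998 + 0.797*0.5683 = 0.6556

0.6556 bits/symbol


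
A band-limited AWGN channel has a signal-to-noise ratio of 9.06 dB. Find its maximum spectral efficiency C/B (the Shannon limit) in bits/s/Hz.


SNR_linear = 10^(9.06/10) = 8.0538; C/B = log2(1 + SNR_linear) = log2(1 + 8.0538) = 3.1785

3.1785 bits/s/Hz


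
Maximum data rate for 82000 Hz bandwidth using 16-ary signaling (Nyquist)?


Rate = 2 * B * log2(M) = 2 * 82000 * 4.0 = 656000.0

656000.0 bps


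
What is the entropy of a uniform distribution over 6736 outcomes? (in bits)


H = log2(n) = log2(6736) = 12.7177

12.7177 bits


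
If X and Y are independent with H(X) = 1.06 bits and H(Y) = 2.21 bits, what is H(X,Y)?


For independent variables, H(X,Y) = H(X) + H(Y) = 1.06 + 2.21 = 3.27

3.27 bits


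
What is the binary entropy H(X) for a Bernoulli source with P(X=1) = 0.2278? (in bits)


H = -p*log2(p) - (1-p)*log2(1-p). -0.2278*log2(0.2278) = 0.486162; -0.7722*log2(0.7722) = 0.287995. H = 0.486162 + 0.287995 = 0.7742

0.7742 bits


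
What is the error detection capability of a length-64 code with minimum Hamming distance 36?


Detection capability = d_min - 1 = 36 - 1 = 35

35 errors


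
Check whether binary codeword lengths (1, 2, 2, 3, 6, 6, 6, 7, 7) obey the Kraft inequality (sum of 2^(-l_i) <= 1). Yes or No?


Kraft sum = sum(2^(-l_i)) = 1.1875, need <= 1. Result: violated (a binary prefix-free code with these lengths cannot exist)

No


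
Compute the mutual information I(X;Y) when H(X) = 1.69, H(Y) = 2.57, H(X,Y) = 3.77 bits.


I(X;Y) = H(X) + H(Y) - H(X,Y) = 1.69 + 2.57 - 3.77 = 0.49

0.49 bits


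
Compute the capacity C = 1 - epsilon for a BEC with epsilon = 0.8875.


C = 1 - epsilon = 1 - 0.8875 = 0.1125

0.1125 bits


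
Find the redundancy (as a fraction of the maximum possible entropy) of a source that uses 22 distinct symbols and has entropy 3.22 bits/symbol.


H_max = log2(K) = log2(22) = 4.4594 bits/symbol. Redundancy = 1 - H/H_max = 1 - 3.22/4.4594 = 1 - 0.7221 = 0.2779

0.2779


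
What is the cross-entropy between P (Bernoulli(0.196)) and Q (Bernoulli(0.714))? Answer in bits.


H(P,Q) = -p*log2(q) - (1-p)*log2(1-q). -0.196*log2(0.714) = 0.095257; -0.804*log2(0.286) = 1.451954. H(P,Q) = 0.095257 + 1.451954 = 1.5472

1.5472 bits


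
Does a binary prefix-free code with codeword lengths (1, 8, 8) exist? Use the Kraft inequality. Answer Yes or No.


Kraft sum = sum(2^(-l_i)) = 0.5078, need <= 1. Result: satisfied (a binary prefix-free code with these lengths exists)

Yes


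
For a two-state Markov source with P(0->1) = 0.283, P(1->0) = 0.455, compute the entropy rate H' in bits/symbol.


Stationary distribution: pi_0 = p10/(p01+p10) = 0.6165, pi_1 = 0.3835. Entropy rate H' = pi_0*H(p01) + pi_1*H(p10) = 0.6165*0.8595 + 0.3835*0.9941 = 0.9111

0.9111 bits/symbol


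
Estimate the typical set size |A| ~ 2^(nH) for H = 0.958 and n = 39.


log2|A_typical| = nH = 39 * 0.958 = 37.362, so |A_typical| ~ 2^37.362 = 1.766e+11

1.766e+11


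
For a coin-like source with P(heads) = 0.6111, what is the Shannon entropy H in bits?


H = -p*log2(p) - (1-p)*log2(1-p). -0.6111*log2(0.6111) = 0.434199; -0.3889*log2(0.3889) = 0.529887. H = 0.434199 + 0.529887 = 0.9641

0.9641 bits


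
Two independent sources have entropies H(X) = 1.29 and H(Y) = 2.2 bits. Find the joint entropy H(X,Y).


For independent variables, H(X,Y) = H(X) + H(Y) = 1.29 + 2.2 = 3.49

3.49 bits


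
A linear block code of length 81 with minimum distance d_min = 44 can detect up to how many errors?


Detection capability = d_min - 1 = 44 - 1 = 43

43 errors


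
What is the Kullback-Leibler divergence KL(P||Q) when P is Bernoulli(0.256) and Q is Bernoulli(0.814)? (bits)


KL = p*log2(p/q) + (1-p)*log2((1-p)/(1-q)) = 0.256*log2(0.256/0.814) + 0.744*log2(0.744/0.186) = 1.0608

1.0608 bits


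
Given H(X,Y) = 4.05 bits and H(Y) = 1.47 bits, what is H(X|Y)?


H(X|Y) = H(X,Y) - H(Y) = 4.05 - 1.47 = 2.58

2.58 bits


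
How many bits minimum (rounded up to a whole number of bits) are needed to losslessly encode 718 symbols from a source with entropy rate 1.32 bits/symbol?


Minimum bits >= n * H = 718 * 1.32 = 947.76, rounded up to a whole number of bits = 948

948 bits


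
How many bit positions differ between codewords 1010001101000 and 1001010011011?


Count differing positions: . . ^ ^ . ^ ^ ^ ^ . . ^ ^ = 8 differences

8


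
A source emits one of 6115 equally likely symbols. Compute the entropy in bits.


H = log2(n) = log2(6115) = 12.5781

12.5781 bits


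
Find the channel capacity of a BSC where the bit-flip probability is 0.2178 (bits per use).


H(p) = -p*log2(p) - (1-p)*log2(1-p) = -0.2178*log2(0.2178) - 0.7822*log2(0.7822) = 0.478926 + 0.277204 = 0.7561. C = 1 - H(p) = 1 - 0.7561 = 0.2439

0.2439 bits


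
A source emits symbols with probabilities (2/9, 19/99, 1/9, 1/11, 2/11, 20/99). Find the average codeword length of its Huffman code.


Huffman construction (repeatedly merge the two least-probable nodes; each merge adds 1 bit to every symbol beneath it): 1/11 + 1/9 = 20/99; 2/11 + 19/99 = 37/99; 20/99 + 20/99 = 40/99; 2/9 + 37/99 = 59/99; 40/99 + 59/99 = 1. Resulting codeword lengths (in the order the probabilities were given): (2, 3, 3, 3, 3, 2). L_avg = sum(p_i * l_i) = 2/9*2 + 19/99*3 + 1/9*3 + 1/11*3 + 2/11*3 + 20/99*2 = 85/33 = 2.5758

2.5758 bits


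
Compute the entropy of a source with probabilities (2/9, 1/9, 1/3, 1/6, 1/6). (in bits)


H = -sum(p_i * log2(p_i)). Terms: -(2/9)*log2(2/9) = 0.482206; -(1/9)*log2(1/9) = 0.352214; -(1/3)*log2(1/3) = 0.528321; -(1/6)*log2(1/6) = 0.430827; -(1/6)*log2(1/6) = 0.430827. H = 0.482206 + 0.352214 + 0.528321 + 0.430827 + 0.430827 = 2.2244

2.2244 bits


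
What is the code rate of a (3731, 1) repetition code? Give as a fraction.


Rate = k/n = 1/3731

1/3731


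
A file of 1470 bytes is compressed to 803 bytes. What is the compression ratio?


Ratio = original / compressed = 1470 / 803 = 1.8306

1.8306


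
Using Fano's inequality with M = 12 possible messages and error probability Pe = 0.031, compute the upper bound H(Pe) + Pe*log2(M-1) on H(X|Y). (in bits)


H(Pe) = -Pe*log2(Pe) - (1-Pe)*log2(1-Pe) = -0.031*log2(0.031) - 0.969*log2(0.969) = 0.155359 + 0.044023 = 0.1994. Pe*log2(M-1) = 0.031*log2(11) = 0.107242. Bound = H(Pe) + Pe*log2(M-1) = 0.155359 + 0.044023 + 0.107242 = 0.3066

0.3066 bits


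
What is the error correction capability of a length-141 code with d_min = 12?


Correction capability = floor((d-1)/2) = floor((12-1)/2) = 5

5 errors


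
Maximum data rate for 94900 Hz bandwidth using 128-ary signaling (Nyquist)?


Rate = 2 * B * log2(M) = 2 * 94900 * 7.0 = 1328600.0

1328600.0 bps


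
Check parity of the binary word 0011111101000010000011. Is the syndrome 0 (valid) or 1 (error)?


Syndrome = XOR of all bits = 0 XOR 0 XOR 1 XOR 1 XOR 1 XOR 1 XOR 1 XOR 1 XOR 0 XOR 1 XOR 0 XOR 0 XOR 0 XOR 0 XOR 1 XOR 0 XOR 0 XOR 0 XOR 0 XOR 0 XOR 1 XOR 1 = 0

0


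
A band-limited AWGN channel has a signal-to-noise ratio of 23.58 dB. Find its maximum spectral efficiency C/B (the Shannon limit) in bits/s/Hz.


SNR_linear = 10^(23.58/10) = 228.0342; C/B = log2(1 + SNR_linear) = log2(1 + 228.0342) = 7.8394

7.8394 bits/s/Hz


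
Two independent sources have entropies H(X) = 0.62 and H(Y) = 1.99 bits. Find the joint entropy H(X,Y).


For independent variables, H(X,Y) = H(X) + H(Y) = 0.62 + 1.99 = 2.61

2.61 bits


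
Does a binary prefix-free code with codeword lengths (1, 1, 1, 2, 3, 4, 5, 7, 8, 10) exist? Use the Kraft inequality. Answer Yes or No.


Kraft sum = sum(2^(-l_i)) = 1.9814, need <= 1. Result: violated (a binary prefix-free code with these lengths cannot exist)

No


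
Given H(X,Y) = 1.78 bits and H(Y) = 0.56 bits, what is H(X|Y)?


H(X|Y) = H(X,Y) - H(Y) = 1.78 - 0.56 = 1.22

1.22 bits


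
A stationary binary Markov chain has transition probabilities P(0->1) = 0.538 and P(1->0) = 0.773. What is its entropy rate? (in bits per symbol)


Stationary distribution: pi_0 = p10/(p01+p10) = 0.5896, pi_1 = 0.4104. Entropy rate H' = pi_0*H(p01) + pi_1*H(p10) = 0.5896*0.9958 + 0.4104*0.7727 = 0.9043

0.9043 bits/symbol


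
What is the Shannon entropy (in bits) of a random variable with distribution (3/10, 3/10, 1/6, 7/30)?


H = -sum(p_i * log2(p_i)). Terms: -(3/10)*log2(3/10) = 0.521090; -(3/10)*log2(3/10) = 0.521090; -(1/6)*log2(1/6) = 0.430827; -(7/30)*log2(7/30) = 0.489892. H = 0.521090 + 0.521090 + 0.430827 + 0.489892 = 1.9629

1.9629 bits


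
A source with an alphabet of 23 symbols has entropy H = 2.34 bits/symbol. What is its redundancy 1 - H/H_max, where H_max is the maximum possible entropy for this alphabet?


H_max = log2(K) = log2(23) = 4.5236 bits/symbol. Redundancy = 1 - H/H_max = 1 - 2.34/4.5236 = 1 - 0.5173 = 0.4827

0.4827


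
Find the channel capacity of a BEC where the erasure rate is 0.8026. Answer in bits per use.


C = 1 - epsilon = 1 - 0.8026 = 0.1974

0.1974 bits


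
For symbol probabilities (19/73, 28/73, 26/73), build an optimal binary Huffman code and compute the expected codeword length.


Huffman construction (repeatedly merge the two least-probable nodes; each merge adds 1 bit to every symbol beneath it): 19/73 + 26/73 = 45/73; 28/73 + 45/73 = 1. Resulting codeword lengths (in the order the probabilities were given): (2, 1, 2). L_avg = sum(p_i * l_i) = 19/73*2 + 28/73*1 + 26/73*2 = 118/73 = 1.6164

1.6164 bits


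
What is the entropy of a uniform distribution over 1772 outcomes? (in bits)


H = log2(n) = log2(1772) = 10.7912

10.7912 bits


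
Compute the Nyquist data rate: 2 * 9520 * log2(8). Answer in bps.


Rate = 2 * B * log2(M) = 2 * 9520 * 3.0 = 57120.0

57120.0 bps


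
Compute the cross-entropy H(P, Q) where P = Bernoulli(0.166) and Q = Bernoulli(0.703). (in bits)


H(P,Q) = -p*log2(q) - (1-p)*log2(1-q). -0.166*log2(0.703) = 0.084395; -0.834*log2(0.297) = 1.460722. H(P,Q) = 0.084395 + 1.460722 = 1.5451

1.5451 bits


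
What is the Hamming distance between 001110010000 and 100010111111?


Count differing positions: ^ . ^ ^ . . ^ . ^ ^ ^ ^ = 8 differences

8


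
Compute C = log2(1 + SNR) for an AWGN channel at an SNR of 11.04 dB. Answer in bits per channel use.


SNR_linear = 10^(11.04/10) = 12.7057; C = log2(1 + SNR_linear) = log2(1 + 12.7057) = 3.7767

3.7767 bits/channel use


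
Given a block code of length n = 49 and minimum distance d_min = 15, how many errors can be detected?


Detection capability = d_min - 1 = 15 - 1 = 14

14 errors


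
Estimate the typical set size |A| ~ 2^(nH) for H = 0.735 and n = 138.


log2|A_typical| = nH = 138 * 0.735 = 101.43, so |A_typical| ~ 2^101.43 = 3.416e+30

3.416e+30


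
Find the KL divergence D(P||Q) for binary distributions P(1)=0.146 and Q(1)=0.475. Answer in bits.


KL = p*log2(p/q) + (1-p)*log2((1-p)/(1-q)) = 0.146*log2(0.146/0.475) + 0.854*log2(0.854/0.525) = 0.351

0.351 bits


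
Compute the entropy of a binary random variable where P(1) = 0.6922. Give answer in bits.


H = -p*log2(p) - (1-p)*log2(1-p). -0.6922*log2(0.6922) = 0.367378; -0.3078*log2(0.3078) = 0.523240. H = 0.367378 + 0.523240 = 0.8906

0.8906 bits


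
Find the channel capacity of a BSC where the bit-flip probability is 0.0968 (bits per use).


H(p) = -p*log2(p) - (1-p)*log2(1-p) = -0.0968*log2(0.0968) - 0.9032*log2(0.9032) = 0.326105 + 0.132664 = 0.4588. C = 1 - H(p) = 1 - 0.4588 = 0.5412

0.5412 bits


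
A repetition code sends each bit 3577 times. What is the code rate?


Rate = k/n = 1/3577

1/3577


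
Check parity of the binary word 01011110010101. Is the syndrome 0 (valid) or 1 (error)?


Syndrome = XOR of all bits = 0 XOR 1 XOR 0 XOR 1 XOR 1 XOR 1 XOR 1 XOR 0 XOR 0 XOR 1 XOR 0 XOR 1 XOR 0 XOR 1 = 0

0


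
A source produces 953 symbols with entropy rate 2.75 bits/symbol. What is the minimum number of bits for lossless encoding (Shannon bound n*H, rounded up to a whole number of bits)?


Minimum bits >= n * H = 953 * 2.75 = 2620.75, rounded up to a whole number of bits = 2621

2621 bits


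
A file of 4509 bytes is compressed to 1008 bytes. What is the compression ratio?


Ratio = original / compressed = 4509 / 1008 = 4.4732

4.4732


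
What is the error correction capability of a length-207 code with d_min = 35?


Correction capability = floor((d-1)/2) = floor((35-1)/2) = 17

17 errors


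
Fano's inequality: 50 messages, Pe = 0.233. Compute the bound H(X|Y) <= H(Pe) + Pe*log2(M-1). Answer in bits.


H(Pe) = -Pe*log2(Pe) - (1-Pe)*log2(1-Pe) = -0.233*log2(0.233) - 0.767*log2(0.767) = 0.489672 + 0.293532 = 0.7832. Pe*log2(M-1) = 0.233*log2(49) = 1.308227. Bound = H(Pe) + Pe*log2(M-1) = 0.489672 + 0.293532 + 1.308227 = 2.0914

2.0914 bits


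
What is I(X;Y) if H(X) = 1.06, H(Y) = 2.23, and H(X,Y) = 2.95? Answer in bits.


I(X;Y) = H(X) + H(Y) - H(X,Y) = 1.06 + 2.23 - 2.95 = 0.34

0.34 bits


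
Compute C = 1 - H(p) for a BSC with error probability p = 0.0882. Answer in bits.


H(p) = -p*log2(p) - (1-p)*log2(1-p) = -0.0882*log2(0.0882) - 0.9118*log2(0.9118) = 0.308971 + 0.121462 = 0.4304. C = 1 - H(p) = 1 - 0.4304 = 0.5696

0.5696 bits


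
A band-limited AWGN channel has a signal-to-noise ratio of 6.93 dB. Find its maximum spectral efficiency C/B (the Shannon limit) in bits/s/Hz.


SNR_linear = 10^(6.93/10) = 4.9317; C/B = log2(1 + SNR_linear) = log2(1 + 4.9317) = 2.5685

2.5685 bits/s/Hz


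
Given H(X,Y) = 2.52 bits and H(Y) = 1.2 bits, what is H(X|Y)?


H(X|Y) = H(X,Y) - H(Y) = 2.52 - 1.2 = 1.32

1.32 bits


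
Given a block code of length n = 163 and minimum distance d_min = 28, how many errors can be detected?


Detection capability = d_min - 1 = 28 - 1 = 27

27 errors


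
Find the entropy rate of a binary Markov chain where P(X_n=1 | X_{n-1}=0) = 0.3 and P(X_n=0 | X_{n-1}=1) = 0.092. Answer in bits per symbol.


Stationary distribution: pi_0 = p10/(p01+p10) = 0.2347, pi_1 = 0.7653. Entropy rate H' = pi_0*H(p01) + pi_1*H(p10) = 0.2347*0.8813 + 0.7653*0.4431 = 0.5459

0.5459 bits/symbol


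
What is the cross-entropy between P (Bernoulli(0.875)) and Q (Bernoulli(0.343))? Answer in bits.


H(P,Q) = -p*log2(q) - (1-p)*log2(1-q). -0.875*log2(0.343) = 1.350755; -0.125*log2(0.657) = 0.075754. H(P,Q) = 1.350755 + 0.075754 = 1.4265

1.4265 bits


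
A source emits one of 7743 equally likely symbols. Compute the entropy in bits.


H = log2(n) = log2(7743) = 12.9187

12.9187 bits


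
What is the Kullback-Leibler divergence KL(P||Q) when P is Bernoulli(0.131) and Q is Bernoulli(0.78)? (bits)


KL = p*log2(p/q) + (1-p)*log2((1-p)/(1-q)) = 0.131*log2(0.131/0.78) + 0.869*log2(0.869/0.22) = 1.385

1.385 bits


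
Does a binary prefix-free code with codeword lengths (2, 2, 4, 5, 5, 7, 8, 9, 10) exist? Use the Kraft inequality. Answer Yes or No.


Kraft sum = sum(2^(-l_i)) = 0.6396, need <= 1. Result: satisfied (a binary prefix-free code with these lengths exists)

Yes


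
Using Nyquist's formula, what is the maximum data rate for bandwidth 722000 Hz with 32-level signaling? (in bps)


Rate = 2 * B * log2(M) = 2 * 722000 * 5.0 = 7220000.0

7220000.0 bps


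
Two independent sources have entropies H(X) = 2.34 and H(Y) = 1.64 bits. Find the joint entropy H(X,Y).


For independent variables, H(X,Y) = H(X) + H(Y) = 2.34 + 1.64 = 3.98

3.98 bits


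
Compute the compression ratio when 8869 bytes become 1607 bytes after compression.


Ratio = original / compressed = 8869 / 1607 = 5.519

5.519


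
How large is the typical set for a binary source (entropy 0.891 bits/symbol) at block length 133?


log2|A_typical| = nH = 133 * 0.891 = 118.503, so |A_typical| ~ 2^118.503 = 4.709e+35

4.709e+35


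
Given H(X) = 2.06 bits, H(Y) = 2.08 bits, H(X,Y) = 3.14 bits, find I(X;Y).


I(X;Y) = H(X) + H(Y) - H(X,Y) = 2.06 + 2.08 - 3.14 = 1.0

1.0 bits


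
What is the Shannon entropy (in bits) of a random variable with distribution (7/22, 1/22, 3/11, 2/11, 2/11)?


H = -sum(p_i * log2(p_i)). Terms: -(7/22)*log2(7/22) = 0.525661; -(1/22)*log2(1/22) = 0.202701; -(3/11)*log2(3/11) = 0.511219; -(2/11)*log2(2/11) = 0.447169; -(2/11)*log2(2/11) = 0.447169. H = 0.525661 + 0.202701 + 0.511219 + 0.447169 + 0.447169 = 2.1339

2.1339 bits


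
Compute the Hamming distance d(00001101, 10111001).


Count differing positions: ^ . ^ ^ . ^ . . = 4 differences

4


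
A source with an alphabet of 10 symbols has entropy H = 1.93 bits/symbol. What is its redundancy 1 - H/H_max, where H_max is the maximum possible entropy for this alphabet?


H_max = log2(K) = log2(10) = 3.3219 bits/symbol. Redundancy = 1 - H/H_max = 1 - 1.93/3.3219 = 1 - 0.581 = 0.419

0.419


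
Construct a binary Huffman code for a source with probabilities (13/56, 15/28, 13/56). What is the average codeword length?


Huffman construction (repeatedly merge the two least-probable nodes; each merge adds 1 bit to every symbol beneath it): 13/56 + 13/56 = 13/28; 13/28 + 15/28 = 1. Resulting codeword lengths (in the order the probabilities were given): (2, 1, 2). L_avg = sum(p_i * l_i) = 13/56*2 + 15/28*1 + 13/56*2 = 41/28 = 1.4643

1.4643 bits


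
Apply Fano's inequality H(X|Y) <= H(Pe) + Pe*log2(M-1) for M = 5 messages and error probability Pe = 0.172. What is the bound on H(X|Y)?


H(Pe) = -Pe*log2(Pe) - (1-Pe)*log2(1-Pe) = -0.172*log2(0.172) - 0.828*log2(0.828) = 0.436797 + 0.225462 = 0.6623. Pe*log2(M-1) = 0.172*log2(4) = 0.344000. Bound = H(Pe) + Pe*log2(M-1) = 0.436797 + 0.225462 + 0.344000 = 1.0063

1.0063 bits


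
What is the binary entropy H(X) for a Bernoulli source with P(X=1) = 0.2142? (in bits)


H = -p*log2(p) - (1-p)*log2(1-p). -0.2142*log2(0.2142) = 0.476160; -0.7858*log2(0.7858) = 0.273274. H = 0.476160 + 0.273274 = 0.7494

0.7494 bits


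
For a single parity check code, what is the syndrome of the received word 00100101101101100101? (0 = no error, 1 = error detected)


Syndrome = XOR of all bits = 0 XOR 0 XOR 1 XOR 0 XOR 0 XOR 1 XOR 0 XOR 1 XOR 1 XOR 0 XOR 1 XOR 1 XOR 0 XOR 1 XOR 1 XOR 0 XOR 0 XOR 1 XOR 0 XOR 1 = 0

0


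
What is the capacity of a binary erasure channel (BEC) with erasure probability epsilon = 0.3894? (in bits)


C = 1 - epsilon = 1 - 0.3894 = 0.6106

0.6106 bits


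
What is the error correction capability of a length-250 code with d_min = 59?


Correction capability = floor((d-1)/2) = floor((59-1)/2) = 29

29 errors


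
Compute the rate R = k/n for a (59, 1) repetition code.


Rate = k/n = 1/59

1/59


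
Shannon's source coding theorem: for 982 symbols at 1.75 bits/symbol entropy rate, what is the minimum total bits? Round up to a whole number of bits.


Minimum bits >= n * H = 982 * 1.75 = 1718.5, rounded up to a whole number of bits = 1719

1719 bits


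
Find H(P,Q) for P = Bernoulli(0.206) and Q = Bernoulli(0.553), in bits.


H(P,Q) = -p*log2(q) - (1-p)*log2(1-q). -0.206*log2(0.553) = 0.176058; -0.794*log2(0.447) = 0.922353. H(P,Q) = 0.176058 + 0.922353 = 1.0984

1.0984 bits


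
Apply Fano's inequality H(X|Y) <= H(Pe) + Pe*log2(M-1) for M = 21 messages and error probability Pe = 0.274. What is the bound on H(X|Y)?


H(Pe) = -Pe*log2(Pe) - (1-Pe)*log2(1-Pe) = -0.274*log2(0.274) - 0.726*log2(0.726) = 0.511764 + 0.335382 = 0.8471. Pe*log2(M-1) = 0.274*log2(20) = 1.184208. Bound = H(Pe) + Pe*log2(M-1) = 0.511764 + 0.335382 + 1.184208 = 2.0314

2.0314 bits


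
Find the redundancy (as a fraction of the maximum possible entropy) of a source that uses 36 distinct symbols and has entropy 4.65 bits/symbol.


H_max = log2(K) = log2(36) = 5.1699 bits/symbol. Redundancy = 1 - H/H_max = 1 - 4.65/5.1699 = 1 - 0.8994 = 0.1006

0.1006


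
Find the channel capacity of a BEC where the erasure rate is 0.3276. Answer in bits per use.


C = 1 - epsilon = 1 - 0.3276 = 0.6724

0.6724 bits


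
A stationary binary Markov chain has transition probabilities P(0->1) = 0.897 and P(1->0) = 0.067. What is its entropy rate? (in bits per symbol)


Stationary distribution: pi_0 = p10/(p01+p10) = 0.0695, pi_1 = 0.9305. Entropy rate H' = pi_0*H(p01) + pi_1*H(p10) = 0.0695*0.4784 + 0.9305*0.3546 = 0.3632

0.3632 bits/symbol


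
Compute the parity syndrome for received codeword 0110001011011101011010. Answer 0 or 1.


Syndrome = XOR of all bits = 0 XOR 1 XOR 1 XOR 0 XOR 0 XOR 0 XOR 1 XOR 0 XOR 1 XOR 1 XOR 0 XOR 1 XOR 1 XOR 1 XOR 0 XOR 1 XOR 0 XOR 1 XOR 1 XOR 0 XOR 1 XOR 0 = 0

0


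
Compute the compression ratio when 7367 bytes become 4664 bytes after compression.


Ratio = original / compressed = 7367 / 4664 = 1.5795

1.5795


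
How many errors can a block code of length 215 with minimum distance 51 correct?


Correction capability = floor((d-1)/2) = floor((51-1)/2) = 25

25 errors


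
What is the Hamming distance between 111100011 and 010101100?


Count differing positions: ^ . ^ . . ^ ^ ^ ^ = 6 differences

6


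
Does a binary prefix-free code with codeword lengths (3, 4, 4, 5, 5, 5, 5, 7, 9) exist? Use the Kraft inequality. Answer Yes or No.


Kraft sum = sum(2^(-l_i)) = 0.3848, need <= 1. Result: satisfied (a binary prefix-free code with these lengths exists)

Yes


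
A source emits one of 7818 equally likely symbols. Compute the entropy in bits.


H = log2(n) = log2(7818) = 12.9326

12.9326 bits


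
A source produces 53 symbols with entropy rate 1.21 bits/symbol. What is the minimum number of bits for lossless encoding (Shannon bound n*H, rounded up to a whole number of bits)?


Minimum bits >= n * H = 53 * 1.21 = 64.13, rounded up to a whole number of bits = 65

65 bits


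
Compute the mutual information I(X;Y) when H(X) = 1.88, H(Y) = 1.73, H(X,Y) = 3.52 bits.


I(X;Y) = H(X) + H(Y) - H(X,Y) = 1.88 + 1.73 - 3.52 = 0.09

0.09 bits


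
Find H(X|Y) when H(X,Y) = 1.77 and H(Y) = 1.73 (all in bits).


H(X|Y) = H(X,Y) - H(Y) = 1.77 - 1.73 = 0.04

0.04 bits


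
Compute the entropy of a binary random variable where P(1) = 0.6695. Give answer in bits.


H = -p*log2(p) - (1-p)*log2(1-p). -0.6695*log2(0.6695) = 0.387536; -0.3305*log2(0.3305) = 0.527900. H = 0.387536 + 0.527900 = 0.9154

0.9154 bits


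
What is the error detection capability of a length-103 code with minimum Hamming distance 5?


Detection capability = d_min - 1 = 5 - 1 = 4

4 errors


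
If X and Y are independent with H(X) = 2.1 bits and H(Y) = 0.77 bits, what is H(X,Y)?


For independent variables, H(X,Y) = H(X) + H(Y) = 2.1 + 0.77 = 2.87

2.87 bits


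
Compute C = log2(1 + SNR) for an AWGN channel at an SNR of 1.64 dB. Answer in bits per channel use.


SNR_linear = 10^(1.64/10) = 1.4588; C = log2(1 + SNR_linear) = log2(1 + 1.4588) = 1.298

1.298 bits/channel use


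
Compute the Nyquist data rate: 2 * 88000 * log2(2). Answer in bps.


Rate = 2 * B * log2(M) = 2 * 88000 * 1.0 = 176000.0

176000.0 bps


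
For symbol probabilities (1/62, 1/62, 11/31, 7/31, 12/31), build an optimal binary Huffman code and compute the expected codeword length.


Huffman construction (repeatedly merge the two least-probable nodes; each merge adds 1 bit to every symbol beneath it): 1/62 + 1/62 = 1/31; 1/31 + 7/31 = 8/31; 8/31 + 11/31 = 19/31; 12/31 + 19/31 = 1. Resulting codeword lengths (in the order the probabilities were given): (4, 4, 2, 3, 1). L_avg = sum(p_i * l_i) = 1/62*4 + 1/62*4 + 11/31*2 + 7/31*3 + 12/31*1 = 59/31 = 1.9032

1.9032 bits


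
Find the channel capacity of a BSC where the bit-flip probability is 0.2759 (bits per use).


H(p) = -p*log2(p) - (1-p)*log2(1-p) = -0.2759*log2(0.2759) - 0.7241*log2(0.7241) = 0.512562 + 0.337242 = 0.8498. C = 1 - H(p) = 1 - 0.8498 = 0.1502

0.1502 bits


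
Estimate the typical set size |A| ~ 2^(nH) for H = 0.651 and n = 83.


log2|A_typical| = nH = 83 * 0.651 = 54.033, so |A_typical| ~ 2^54.033 = 1.843e+16

1.843e+16


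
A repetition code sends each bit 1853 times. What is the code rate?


Rate = k/n = 1/1853

1/1853


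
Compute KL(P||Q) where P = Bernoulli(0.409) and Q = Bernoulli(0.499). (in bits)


KL = p*log2(p/q) + (1-p)*log2((1-p)/(1-q)) = 0.409*log2(0.409/0.499) + 0.591*log2(0.591/0.501) = 0.0235

0.0235 bits


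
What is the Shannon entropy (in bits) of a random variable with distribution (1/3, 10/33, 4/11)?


H = -sum(p_i * log2(p_i)). Terms: -(1/3)*log2(1/3) = 0.528321; -(10/33)*log2(10/33) = 0.521959; -(4/11)*log2(4/11) = 0.530702. H = 0.528321 + 0.521959 + 0.530702 = 1.581

1.581 bits


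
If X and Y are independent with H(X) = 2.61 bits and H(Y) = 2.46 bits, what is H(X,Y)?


For independent variables, H(X,Y) = H(X) + H(Y) = 2.61 + 2.46 = 5.07

5.07 bits


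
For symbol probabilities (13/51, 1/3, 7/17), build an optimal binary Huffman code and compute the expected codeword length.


Huffman construction (repeatedly merge the two least-probable nodes; each merge adds 1 bit to every symbol beneath it): 13/51 + 1/3 = 10/17; 7/17 + 10/17 = 1. Resulting codeword lengths (in the order the probabilities were given): (2, 2, 1). L_avg = sum(p_i * l_i) = 13/51*2 + 1/3*2 + 7/17*1 = 27/17 = 1.5882

1.5882 bits


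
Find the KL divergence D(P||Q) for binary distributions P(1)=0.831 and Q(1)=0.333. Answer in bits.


KL = p*log2(p/q) + (1-p)*log2((1-p)/(1-q)) = 0.831*log2(0.831/0.333) + 0.169*log2(0.169/0.667) = 0.7616

0.7616 bits


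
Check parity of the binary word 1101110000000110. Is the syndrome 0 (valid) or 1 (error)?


Syndrome = XOR of all bits = 1 XOR 1 XOR 0 XOR 1 XOR 1 XOR 1 XOR 0 XOR 0 XOR 0 XOR 0 XOR 0 XOR 0 XOR 0 XOR 1 XOR 1 XOR 0 = 1

1


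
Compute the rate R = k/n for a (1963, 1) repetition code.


Rate = k/n = 1/1963

1/1963


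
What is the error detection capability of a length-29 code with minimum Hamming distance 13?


Detection capability = d_min - 1 = 13 - 1 = 12

12 errors


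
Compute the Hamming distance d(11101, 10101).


Count differing positions: . ^ . . . = 1 differences

1


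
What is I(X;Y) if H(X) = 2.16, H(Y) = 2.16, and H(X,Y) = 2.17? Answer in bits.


I(X;Y) = H(X) + H(Y) - H(X,Y) = 2.16 + 2.16 - 2.17 = 2.15

2.15 bits


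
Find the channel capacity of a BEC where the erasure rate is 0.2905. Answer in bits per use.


C = 1 - epsilon = 1 - 0.2905 = 0.7095

0.7095 bits


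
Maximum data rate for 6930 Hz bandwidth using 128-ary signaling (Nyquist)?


Rate = 2 * B * log2(M) = 2 * 6930 * 7.0 = 97020.0

97020.0 bps


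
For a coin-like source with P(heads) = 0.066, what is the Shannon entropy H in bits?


H = -p*log2(p) - (1-p)*log2(1-p). -0.066*log2(0.066) = 0.258812; -0.934*log2(0.934) = 0.092004. H = 0.258812 + 0.092004 = 0.3508

0.3508 bits


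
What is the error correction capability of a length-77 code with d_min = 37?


Correction capability = floor((d-1)/2) = floor((37-1)/2) = 18

18 errors


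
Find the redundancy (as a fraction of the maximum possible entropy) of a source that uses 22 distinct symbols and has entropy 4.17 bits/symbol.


H_max = log2(K) = log2(22) = 4.4594 bits/symbol. Redundancy = 1 - H/H_max = 1 - 4.17/4.4594 = 1 - 0.9351 = 0.0649

0.0649


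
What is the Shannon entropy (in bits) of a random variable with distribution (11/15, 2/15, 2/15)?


H = -sum(p_i * log2(p_i)). Terms: -(11/15)*log2(11/15) = 0.328137; -(2/15)*log2(2/15) = 0.387585; -(2/15)*log2(2/15) = 0.387585. H = 0.328137 + 0.387585 + 0.387585 = 1.1033

1.1033 bits


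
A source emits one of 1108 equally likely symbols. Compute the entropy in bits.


H = log2(n) = log2(1108) = 10.1137

10.1137 bits


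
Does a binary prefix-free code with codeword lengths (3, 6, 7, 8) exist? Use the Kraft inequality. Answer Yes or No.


Kraft sum = sum(2^(-l_i)) = 0.1523, need <= 1. Result: satisfied (a binary prefix-free code with these lengths exists)

Yes


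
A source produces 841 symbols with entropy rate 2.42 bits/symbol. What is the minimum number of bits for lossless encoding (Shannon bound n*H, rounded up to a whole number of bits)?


Minimum bits >= n * H = 841 * 2.42 = 2035.22, rounded up to a whole number of bits = 2036

2036 bits


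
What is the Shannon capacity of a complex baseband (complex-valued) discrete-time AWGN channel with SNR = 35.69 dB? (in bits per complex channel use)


SNR_linear = 10^(35.69/10) = 3706.8072; C = log2(1 + SNR_linear) = log2(1 + 3706.8072) = 11.8564

11.8564 bits/channel use


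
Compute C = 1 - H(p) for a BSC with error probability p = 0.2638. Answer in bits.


H(p) = -p*log2(p) - (1-p)*log2(1-p) = -0.2638*log2(0.2638) - 0.7362*log2(0.7362) = 0.507151 + 0.325276 = 0.8324. C = 1 - H(p) = 1 - 0.8324 = 0.1676

0.1676 bits


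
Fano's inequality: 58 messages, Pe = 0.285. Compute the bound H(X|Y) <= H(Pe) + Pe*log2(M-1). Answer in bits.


H(Pe) = -Pe*log2(Pe) - (1-Pe)*log2(1-Pe) = -0.285*log2(0.285) - 0.715*log2(0.715) = 0.516125 + 0.346049 = 0.8622. Pe*log2(M-1) = 0.285*log2(57) = 1.662374. Bound = H(Pe) + Pe*log2(M-1) = 0.516125 + 0.346049 + 1.662374 = 2.5245

2.5245 bits


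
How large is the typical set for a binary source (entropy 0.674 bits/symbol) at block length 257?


log2|A_typical| = nH = 257 * 0.674 = 173.218, so |A_typical| ~ 2^173.218 = 1.393e+52

1.393e+52


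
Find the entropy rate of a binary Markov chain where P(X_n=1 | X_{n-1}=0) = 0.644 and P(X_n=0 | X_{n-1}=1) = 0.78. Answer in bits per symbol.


Stationary distribution: pi_0 = p10/(p01+p10) = 0.5478, pi_1 = 0.4522. Entropy rate H' = pi_0*H(p01) + pi_1*H(p10) = 0.5478*0.9393 + 0.4522*0.7602 = 0.8583

0.8583 bits/symbol


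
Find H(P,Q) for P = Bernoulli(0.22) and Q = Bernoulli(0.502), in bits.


H(P,Q) = -p*log2(q) - (1-p)*log2(1-q). -0.22*log2(0.502) = 0.218733; -0.78*log2(0.498) = 0.784510. H(P,Q) = 0.218733 + 0.784510 = 1.0032

1.0032 bits


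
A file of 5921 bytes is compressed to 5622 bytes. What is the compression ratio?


Ratio = original / compressed = 5921 / 5622 = 1.0532

1.0532


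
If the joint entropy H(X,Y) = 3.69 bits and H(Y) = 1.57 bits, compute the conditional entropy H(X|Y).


H(X|Y) = H(X,Y) - H(Y) = 3.69 - 1.57 = 2.12

2.12 bits


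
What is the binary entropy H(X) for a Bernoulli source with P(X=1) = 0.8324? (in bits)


H = -p*log2(p) - (1-p)*log2(1-p). -0.8324*log2(0.8324) = 0.220296; -0.1676*log2(0.1676) = 0.431889. H = 0.220296 + 0.431889 = 0.6522

0.6522 bits


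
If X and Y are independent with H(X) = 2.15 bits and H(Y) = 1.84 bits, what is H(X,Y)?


For independent variables, H(X,Y) = H(X) + H(Y) = 2.15 + 1.84 = 3.99

3.99 bits


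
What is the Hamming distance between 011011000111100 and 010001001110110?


Count differing positions: . . ^ . ^ . . . ^ . . ^ . ^ . = 5 differences

5


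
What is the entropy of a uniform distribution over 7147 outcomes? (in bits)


H = log2(n) = log2(7147) = 12.8031

12.8031 bits


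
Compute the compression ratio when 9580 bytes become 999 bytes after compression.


Ratio = original / compressed = 9580 / 999 = 9.5896

9.5896


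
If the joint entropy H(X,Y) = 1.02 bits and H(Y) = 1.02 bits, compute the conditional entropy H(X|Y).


H(X|Y) = H(X,Y) - H(Y) = 1.02 - 1.02 = 0.0

0.0 bits


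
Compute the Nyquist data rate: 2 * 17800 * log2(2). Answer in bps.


Rate = 2 * B * log2(M) = 2 * 17800 * 1.0 = 35600.0

35600.0 bps


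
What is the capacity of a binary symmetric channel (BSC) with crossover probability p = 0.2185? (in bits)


H(p) = -p*log2(p) - (1-p)*log2(1-p) = -0.2185*log2(0.2185) - 0.7815*log2(0.7815) = 0.479453 + 0.277966 = 0.7574. C = 1 - H(p) = 1 - 0.7574 = 0.2426

0.2426 bits


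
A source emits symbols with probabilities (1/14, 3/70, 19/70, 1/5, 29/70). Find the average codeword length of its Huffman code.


Huffman construction (repeatedly merge the two least-probable nodes; each merge adds 1 bit to every symbol beneath it): 3/70 + 1/14 = 4/35; 4/35 + 1/5 = 11/35; 19/70 + 11/35 = 41/70; 29/70 + 41/70 = 1. Resulting codeword lengths (in the order the probabilities were given): (4, 4, 2, 3, 1). L_avg = sum(p_i * l_i) = 1/14*4 + 3/70*4 + 19/70*2 + 1/5*3 + 29/70*1 = 141/70 = 2.0143

2.0143 bits


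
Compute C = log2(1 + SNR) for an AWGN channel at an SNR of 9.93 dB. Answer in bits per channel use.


SNR_linear = 10^(9.93/10) = 9.8401; C = log2(1 + SNR_linear) = log2(1 + 9.8401) = 3.4383

3.4383 bits/channel use


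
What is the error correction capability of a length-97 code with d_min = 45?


Correction capability = floor((d-1)/2) = floor((45-1)/2) = 22

22 errors


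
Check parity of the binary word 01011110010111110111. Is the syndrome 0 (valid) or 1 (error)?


Syndrome = XOR of all bits = 0 XOR 1 XOR 0 XOR 1 XOR 1 XOR 1 XOR 1 XOR 0 XOR 0 XOR 1 XOR 0 XOR 1 XOR 1 XOR 1 XOR 1 XOR 1 XOR 0 XOR 1 XOR 1 XOR 1 = 0

0


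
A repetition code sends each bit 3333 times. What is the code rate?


Rate = k/n = 1/3333

1/3333


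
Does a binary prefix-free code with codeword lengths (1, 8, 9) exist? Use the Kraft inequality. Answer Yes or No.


Kraft sum = sum(2^(-l_i)) = 0.5059, need <= 1. Result: satisfied (a binary prefix-free code with these lengths exists)

Yes


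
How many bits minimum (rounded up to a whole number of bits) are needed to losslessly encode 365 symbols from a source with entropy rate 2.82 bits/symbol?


Minimum bits >= n * H = 365 * 2.82 = 1029.3, rounded up to a whole number of bits = 1030

1030 bits


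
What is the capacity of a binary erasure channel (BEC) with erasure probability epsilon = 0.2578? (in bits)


C = 1 - epsilon = 1 - 0.2578 = 0.7422

0.7422 bits


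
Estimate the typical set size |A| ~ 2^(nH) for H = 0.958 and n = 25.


log2|A_typical| = nH = 25 * 0.958 = 23.95, so |A_typical| ~ 2^23.95 = 1.621e+07

1.621e+07


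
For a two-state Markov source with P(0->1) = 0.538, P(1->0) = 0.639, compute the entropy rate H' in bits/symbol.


Stationary distribution: pi_0 = p10/(p01+p10) = 0.5429, pi_1 = 0.4571. Entropy rate H' = pi_0*H(p01) + pi_1*H(p10) = 0.5429*0.9958 + 0.4571*0.9435 = 0.9719

0.9719 bits/symbol


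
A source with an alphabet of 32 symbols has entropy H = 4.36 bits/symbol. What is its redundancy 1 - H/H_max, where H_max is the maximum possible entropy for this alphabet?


H_max = log2(K) = log2(32) = 5.0 bits/symbol. Redundancy = 1 - H/H_max = 1 - 4.36/5.0 = 1 - 0.872 = 0.128

0.128


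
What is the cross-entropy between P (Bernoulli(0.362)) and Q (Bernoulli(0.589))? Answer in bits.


H(P,Q) = -p*log2(q) - (1-p)*log2(1-q). -0.362*log2(0.589) = 0.276445; -0.638*log2(0.411) = 0.818420. H(P,Q) = 0.276445 + 0.818420 = 1.0949

1.0949 bits


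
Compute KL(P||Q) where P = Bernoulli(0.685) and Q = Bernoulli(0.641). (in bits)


KL = p*log2(p/q) + (1-p)*log2((1-p)/(1-q)) = 0.685*log2(0.685/0.641) + 0.315*log2(0.315/0.359) = 0.0062

0.0062 bits


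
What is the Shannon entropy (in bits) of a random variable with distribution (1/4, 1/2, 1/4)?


H = -sum(p_i * log2(p_i)). Terms: -(1/4)*log2(1/4) = 0.500000; -(1/2)*log2(1/2) = 0.500000; -(1/4)*log2(1/4) = 0.500000. H = 0.500000 + 0.500000 + 0.500000 = 1.5

1.5 bits


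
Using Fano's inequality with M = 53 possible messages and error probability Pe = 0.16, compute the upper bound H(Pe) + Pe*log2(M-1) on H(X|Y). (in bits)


H(Pe) = -Pe*log2(Pe) - (1-Pe)*log2(1-Pe) = -0.16*log2(0.16) - 0.84*log2(0.84) = 0.423017 + 0.211293 = 0.6343. Pe*log2(M-1) = 0.16*log2(52) = 0.912070. Bound = H(Pe) + Pe*log2(M-1) = 0.423017 + 0.211293 + 0.912070 = 1.5464

1.5464 bits


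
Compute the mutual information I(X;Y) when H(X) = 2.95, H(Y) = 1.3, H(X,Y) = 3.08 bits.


I(X;Y) = H(X) + H(Y) - H(X,Y) = 2.95 + 1.3 - 3.08 = 1.17

1.17 bits


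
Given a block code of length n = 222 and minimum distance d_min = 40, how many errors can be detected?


Detection capability = d_min - 1 = 40 - 1 = 39

39 errors


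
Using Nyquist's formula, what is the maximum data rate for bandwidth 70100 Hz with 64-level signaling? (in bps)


Rate = 2 * B * log2(M) = 2 * 70100 * 6.0 = 841200.0

841200.0 bps


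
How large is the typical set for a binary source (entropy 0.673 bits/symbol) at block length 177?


log2|A_typical| = nH = 177 * 0.673 = 119.121, so |A_typical| ~ 2^119.121 = 7.228e+35

7.228e+35
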